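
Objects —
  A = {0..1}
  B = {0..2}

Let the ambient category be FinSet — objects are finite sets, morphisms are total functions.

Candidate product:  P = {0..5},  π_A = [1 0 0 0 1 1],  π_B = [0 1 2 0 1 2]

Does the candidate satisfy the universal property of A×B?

Answer: VALID PRODUCT

Derivation:
|A|·|B| = 2·3 = 6;  |P| = 6
Check the pairing map k ↦ (π_A(k), π_B(k)):
  0 : (1,0)
  1 : (0,1)
  2 : (0,2)
  3 : (0,0)
  4 : (1,1)
  5 : (1,2)
distinct pairs in image: 6 / 6 needed
  → bijection onto A×B; projections well-typed.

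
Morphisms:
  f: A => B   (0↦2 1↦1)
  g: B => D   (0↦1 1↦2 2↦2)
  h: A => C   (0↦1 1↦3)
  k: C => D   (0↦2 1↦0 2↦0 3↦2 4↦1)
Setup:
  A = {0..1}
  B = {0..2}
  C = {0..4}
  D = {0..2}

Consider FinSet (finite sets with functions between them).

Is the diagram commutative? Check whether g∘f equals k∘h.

Answer: DOES NOT COMMUTE

Work:
Path 1 = f;g:
  0 f=>2 g=>2
  1 f=>1 g=>2
  ⟦path⟧₁ = (0↦2 1↦2)
Path 2 = h;k:
  0 h=>1 k=>0
  1 h=>3 k=>2
  ⟦path⟧₂ = (0↦0 1↦2)
Equal? distinct morphisms ✗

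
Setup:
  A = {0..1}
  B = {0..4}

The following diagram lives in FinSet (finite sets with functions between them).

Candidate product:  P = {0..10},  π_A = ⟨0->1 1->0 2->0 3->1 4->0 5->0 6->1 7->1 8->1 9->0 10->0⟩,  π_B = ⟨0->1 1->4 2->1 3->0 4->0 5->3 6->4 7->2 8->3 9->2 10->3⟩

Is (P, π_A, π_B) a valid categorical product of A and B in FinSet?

|A|·|B| = 2·5 = 10;  |P| = 11
  → cardinalities differ; no bijection possible.

Answer: NOT A VALID PRODUCT — |P|=11 ≠ |A|·|B|=10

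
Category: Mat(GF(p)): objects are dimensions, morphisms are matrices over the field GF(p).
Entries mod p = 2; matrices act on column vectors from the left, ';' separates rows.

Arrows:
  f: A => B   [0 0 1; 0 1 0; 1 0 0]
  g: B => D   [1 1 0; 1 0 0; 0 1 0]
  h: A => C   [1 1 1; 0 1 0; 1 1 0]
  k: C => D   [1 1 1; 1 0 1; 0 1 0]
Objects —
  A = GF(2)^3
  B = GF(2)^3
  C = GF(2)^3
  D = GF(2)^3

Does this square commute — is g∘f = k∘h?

Answer: COMMUTES

Work:
Along f;g (path 1):
  e0=⟨1,0,0⟩ f=>⟨0,0,1⟩ g=>⟨0,0,0⟩
  e1=⟨0,1,0⟩ f=>⟨0,1,0⟩ g=>⟨1,0,1⟩
  e2=⟨0,0,1⟩ f=>⟨1,0,0⟩ g=>⟨1,1,0⟩
  composite₁ = [0 1 1; 0 0 1; 0 1 0]
Along h;k (path 2):
  e0=⟨1,0,0⟩ h=>⟨1,0,1⟩ k=>⟨0,0,0⟩
  e1=⟨0,1,0⟩ h=>⟨1,1,1⟩ k=>⟨1,0,1⟩
  e2=⟨0,0,1⟩ h=>⟨1,0,0⟩ k=>⟨1,1,0⟩
  composite₂ = [0 1 1; 0 0 1; 0 1 0]
Equal? YES — commutes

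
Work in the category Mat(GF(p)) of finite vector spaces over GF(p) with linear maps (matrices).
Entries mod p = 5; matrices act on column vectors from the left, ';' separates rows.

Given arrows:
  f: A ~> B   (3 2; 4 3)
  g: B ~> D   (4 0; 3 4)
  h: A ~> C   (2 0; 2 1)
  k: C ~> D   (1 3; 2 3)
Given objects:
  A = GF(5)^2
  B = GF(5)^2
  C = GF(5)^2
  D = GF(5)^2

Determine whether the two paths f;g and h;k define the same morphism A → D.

Answer: DOES NOT COMMUTE

Work:
Along f;g (path 1):
  e0=(1,0) f~>(3,4) g~>(2,0)
  e1=(0,1) f~>(2,3) g~>(3,3)
  ⟦path⟧₁ = (2 3; 0 3)
Along h;k (path 2):
  e0=(1,0) h~>(2,2) k~>(3,0)
  e1=(0,1) h~>(0,1) k~>(3,3)
  ⟦path⟧₂ = (3 3; 0 3)
Equal? distinct morphisms ✗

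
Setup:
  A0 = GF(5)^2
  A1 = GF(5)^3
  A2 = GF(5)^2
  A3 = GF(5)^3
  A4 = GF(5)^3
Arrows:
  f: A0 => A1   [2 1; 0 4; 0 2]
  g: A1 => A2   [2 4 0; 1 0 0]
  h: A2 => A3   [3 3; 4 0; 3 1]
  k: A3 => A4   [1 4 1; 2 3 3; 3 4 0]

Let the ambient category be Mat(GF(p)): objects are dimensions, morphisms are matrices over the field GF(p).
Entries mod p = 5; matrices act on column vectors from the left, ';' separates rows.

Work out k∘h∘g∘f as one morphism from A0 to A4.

Answer: [1 0; 1 0; 3 4]

Derivation:
  e0=(1,0) f=>(2,0,0) g=>(4,2) h=>(3,1,4) k=>(1,1,3)
  e1=(0,1) f=>(1,4,2) g=>(3,1) h=>(2,2,0) k=>(0,0,4)
⟦path⟧: [1 0; 1 0; 3 4]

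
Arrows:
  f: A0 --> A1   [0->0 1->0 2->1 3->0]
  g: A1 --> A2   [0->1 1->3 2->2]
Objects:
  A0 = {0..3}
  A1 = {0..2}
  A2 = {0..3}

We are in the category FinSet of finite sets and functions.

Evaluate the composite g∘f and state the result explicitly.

Answer: [0->1 1->1 2->3 3->1]

Derivation:
  0 f-->0 g-->1
  1 f-->0 g-->1
  2 f-->1 g-->3
  3 f-->0 g-->1
result: [0->1 1->1 2->3 3->1]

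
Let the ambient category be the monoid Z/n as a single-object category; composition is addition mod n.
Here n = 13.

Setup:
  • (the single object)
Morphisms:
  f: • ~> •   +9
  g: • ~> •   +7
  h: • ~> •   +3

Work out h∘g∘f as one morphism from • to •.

Answer: +6

Work:
  0 +9≡9 +7≡3 +3≡6  (mod 13)
composite: +6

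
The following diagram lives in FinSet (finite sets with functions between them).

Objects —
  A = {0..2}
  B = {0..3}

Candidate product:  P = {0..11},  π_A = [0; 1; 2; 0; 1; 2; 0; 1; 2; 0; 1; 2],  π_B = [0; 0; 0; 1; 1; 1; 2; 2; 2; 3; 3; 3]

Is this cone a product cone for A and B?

Answer: VALID PRODUCT

Derivation:
|A|·|B| = 3·4 = 12;  |P| = 12
Check the pairing map k ↦ (π_A(k), π_B(k)):
  0 -> (0,0)
  1 -> (1,0)
  2 -> (2,0)
  3 -> (0,1)
  4 -> (1,1)
  5 -> (2,1)
  6 -> (0,2)
  7 -> (1,2)
  8 -> (2,2)
  9 -> (0,3)
  10 -> (1,3)
  11 -> (2,3)
distinct pairs in image: 12 / 12 needed
  → bijection onto A×B; projections well-typed.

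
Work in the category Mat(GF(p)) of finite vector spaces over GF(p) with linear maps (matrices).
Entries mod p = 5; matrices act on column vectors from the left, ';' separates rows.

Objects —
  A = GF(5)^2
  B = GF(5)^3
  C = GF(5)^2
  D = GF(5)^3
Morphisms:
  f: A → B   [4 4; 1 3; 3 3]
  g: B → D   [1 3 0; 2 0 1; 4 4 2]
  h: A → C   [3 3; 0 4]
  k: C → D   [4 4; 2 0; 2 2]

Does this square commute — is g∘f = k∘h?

Along f;g (path 1):
  e0=[1,0] f→[4,1,3] g→[2,1,1]
  e1=[0,1] f→[4,3,3] g→[3,1,4]
  result₁ = [2 3; 1 1; 1 4]
Along h;k (path 2):
  e0=[1,0] h→[3,0] k→[2,1,1]
  e1=[0,1] h→[3,4] k→[3,1,4]
  result₂ = [2 3; 1 1; 1 4]
Equal? equal; square commutes

Answer: COMMUTES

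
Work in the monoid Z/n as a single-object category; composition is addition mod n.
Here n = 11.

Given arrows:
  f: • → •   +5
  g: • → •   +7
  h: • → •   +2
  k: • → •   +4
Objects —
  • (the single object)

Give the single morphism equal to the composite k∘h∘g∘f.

  0 +5≡5 +7≡1 +2≡3 +4≡7  (mod 11)
⟦path⟧: +7

Answer: +7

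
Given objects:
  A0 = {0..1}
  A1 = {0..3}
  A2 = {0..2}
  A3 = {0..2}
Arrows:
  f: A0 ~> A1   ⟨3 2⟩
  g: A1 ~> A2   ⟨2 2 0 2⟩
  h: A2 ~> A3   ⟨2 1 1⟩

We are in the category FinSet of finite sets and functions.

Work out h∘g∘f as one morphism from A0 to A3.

Answer: ⟨1 2⟩

Work:
  0 f~>3 g~>2 h~>1
  1 f~>2 g~>0 h~>2
⟦path⟧: ⟨1 2⟩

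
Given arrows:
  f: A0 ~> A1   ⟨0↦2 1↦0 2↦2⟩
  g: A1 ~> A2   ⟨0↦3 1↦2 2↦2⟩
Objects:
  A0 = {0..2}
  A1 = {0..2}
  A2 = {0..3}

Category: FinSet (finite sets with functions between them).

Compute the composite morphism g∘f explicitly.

Answer: ⟨0↦2 1↦3 2↦2⟩

Work:
  0 f~>2 g~>2
  1 f~>0 g~>3
  2 f~>2 g~>2
result: ⟨0↦2 1↦3 2↦2⟩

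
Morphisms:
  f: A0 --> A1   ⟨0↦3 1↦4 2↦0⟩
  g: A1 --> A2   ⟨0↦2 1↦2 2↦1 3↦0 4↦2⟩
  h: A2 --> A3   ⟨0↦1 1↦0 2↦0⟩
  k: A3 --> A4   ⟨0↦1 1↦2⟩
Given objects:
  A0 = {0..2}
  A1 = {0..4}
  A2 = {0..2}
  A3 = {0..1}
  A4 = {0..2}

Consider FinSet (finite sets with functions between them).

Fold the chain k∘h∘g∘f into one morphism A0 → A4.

  0 f-->3 g-->0 h-->1 k-->2
  1 f-->4 g-->2 h-->0 k-->1
  2 f-->0 g-->2 h-->0 k-->1
⟦path⟧: ⟨0↦2 1↦1 2↦1⟩

Answer: ⟨0↦2 1↦1 2↦1⟩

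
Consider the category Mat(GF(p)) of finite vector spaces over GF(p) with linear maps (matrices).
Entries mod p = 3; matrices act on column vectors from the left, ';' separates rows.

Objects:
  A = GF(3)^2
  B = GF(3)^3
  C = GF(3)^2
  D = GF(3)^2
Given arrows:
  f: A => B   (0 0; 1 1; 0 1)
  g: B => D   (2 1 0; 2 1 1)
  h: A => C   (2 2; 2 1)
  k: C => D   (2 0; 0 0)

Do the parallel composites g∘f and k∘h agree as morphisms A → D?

Answer: DOES NOT COMMUTE

Work:
Along f;g (path 1):
  e0=[1,0] f=>[0,1,0] g=>[1,1]
  e1=[0,1] f=>[0,1,1] g=>[1,2]
  result₁ = (1 1; 1 2)
Along h;k (path 2):
  e0=[1,0] h=>[2,2] k=>[1,0]
  e1=[0,1] h=>[2,1] k=>[1,0]
  result₂ = (1 1; 0 0)
Equal? NO — does not commute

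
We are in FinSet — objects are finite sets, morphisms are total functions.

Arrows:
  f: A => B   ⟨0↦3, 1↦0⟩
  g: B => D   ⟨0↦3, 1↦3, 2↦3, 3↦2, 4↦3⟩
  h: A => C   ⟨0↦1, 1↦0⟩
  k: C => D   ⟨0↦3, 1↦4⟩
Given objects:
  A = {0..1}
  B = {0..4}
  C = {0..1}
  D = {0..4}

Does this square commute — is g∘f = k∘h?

Path 1 = f;g:
  0 f=>3 g=>2
  1 f=>0 g=>3
  composite₁ = ⟨0↦2, 1↦3⟩
Path 2 = h;k:
  0 h=>1 k=>4
  1 h=>0 k=>3
  composite₂ = ⟨0↦4, 1↦3⟩
Equal? differ; not commutative

Answer: DOES NOT COMMUTE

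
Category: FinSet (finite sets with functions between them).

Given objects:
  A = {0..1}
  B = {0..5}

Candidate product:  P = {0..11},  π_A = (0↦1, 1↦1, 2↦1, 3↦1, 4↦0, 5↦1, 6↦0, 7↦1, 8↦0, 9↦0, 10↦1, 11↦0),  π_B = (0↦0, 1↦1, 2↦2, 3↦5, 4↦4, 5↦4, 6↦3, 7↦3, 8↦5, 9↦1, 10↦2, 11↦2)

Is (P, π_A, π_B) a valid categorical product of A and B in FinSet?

|A|·|B| = 2·6 = 12;  |P| = 12
Check the pairing map k ↦ (π_A(k), π_B(k)):
  0 ↦ (1,0)
  1 ↦ (1,1)
  2 ↦ (1,2)
  3 ↦ (1,5)
  4 ↦ (0,4)
  5 ↦ (1,4)
  6 ↦ (0,3)
  7 ↦ (1,3)
  8 ↦ (0,5)
  9 ↦ (0,1)
  10 ↦ (1,2)  ✗ repeats pair of k=2
  11 ↦ (0,2)
distinct pairs in image: 11 / 12 needed
  → (1,2) hit at k=2 and k=10

Answer: NOT A VALID PRODUCT — duplicate pair at indices 10,2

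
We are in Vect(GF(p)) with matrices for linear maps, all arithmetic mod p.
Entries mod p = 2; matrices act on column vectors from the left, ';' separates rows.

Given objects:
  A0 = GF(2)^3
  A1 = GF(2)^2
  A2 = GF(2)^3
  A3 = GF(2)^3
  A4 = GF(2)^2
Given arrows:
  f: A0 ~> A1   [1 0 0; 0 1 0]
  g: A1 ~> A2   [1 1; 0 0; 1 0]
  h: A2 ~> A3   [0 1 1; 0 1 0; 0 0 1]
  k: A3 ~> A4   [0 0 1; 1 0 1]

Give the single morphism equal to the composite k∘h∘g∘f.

Answer: [1 0 0; 0 0 0]

Trace:
  e0=⟨1,0,0⟩ f~>⟨1,0⟩ g~>⟨1,0,1⟩ h~>⟨1,0,1⟩ k~>⟨1,0⟩
  e1=⟨0,1,0⟩ f~>⟨0,1⟩ g~>⟨1,0,0⟩ h~>⟨0,0,0⟩ k~>⟨0,0⟩
  e2=⟨0,0,1⟩ f~>⟨0,0⟩ g~>⟨0,0,0⟩ h~>⟨0,0,0⟩ k~>⟨0,0⟩
result: [1 0 0; 0 0 0]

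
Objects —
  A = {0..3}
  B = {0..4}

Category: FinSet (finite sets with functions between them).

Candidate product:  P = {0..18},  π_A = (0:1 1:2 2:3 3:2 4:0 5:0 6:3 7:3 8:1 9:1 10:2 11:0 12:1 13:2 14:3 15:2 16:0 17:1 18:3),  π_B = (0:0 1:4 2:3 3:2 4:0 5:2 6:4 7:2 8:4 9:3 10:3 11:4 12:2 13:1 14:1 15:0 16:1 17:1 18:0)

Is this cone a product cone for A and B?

|A|·|B| = 4·5 = 20;  |P| = 19
  → cardinalities differ; no bijection possible.

Answer: NOT A VALID PRODUCT — |P|=19 ≠ |A|·|B|=20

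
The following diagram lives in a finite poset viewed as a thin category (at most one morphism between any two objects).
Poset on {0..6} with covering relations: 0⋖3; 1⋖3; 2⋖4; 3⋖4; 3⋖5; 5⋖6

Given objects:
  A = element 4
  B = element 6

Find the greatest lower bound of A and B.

Lower bounds of A=4 and B=6: {0,1,3}
  0 ≤ 3
  1 ≤ 3
  3 ≤ 3
glb = 3

Answer: A∧B = 3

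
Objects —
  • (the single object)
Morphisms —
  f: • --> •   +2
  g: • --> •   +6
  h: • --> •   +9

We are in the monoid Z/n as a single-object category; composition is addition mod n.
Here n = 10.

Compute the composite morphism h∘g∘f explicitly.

  0 +2≡2 +6≡8 +9≡7  (mod 10)
⟦path⟧: +7

Answer: +7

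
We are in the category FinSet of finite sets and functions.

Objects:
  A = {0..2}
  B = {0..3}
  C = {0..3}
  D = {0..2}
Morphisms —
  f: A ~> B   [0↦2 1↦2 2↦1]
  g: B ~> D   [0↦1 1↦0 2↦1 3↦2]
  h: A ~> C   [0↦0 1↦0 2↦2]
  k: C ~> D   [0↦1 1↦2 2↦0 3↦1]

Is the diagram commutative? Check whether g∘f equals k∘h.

Path 1 = f;g:
  0 f~>2 g~>1
  1 f~>2 g~>1
  2 f~>1 g~>0
  ⟦path⟧₁ = [0↦1 1↦1 2↦0]
Path 2 = h;k:
  0 h~>0 k~>1
  1 h~>0 k~>1
  2 h~>2 k~>0
  ⟦path⟧₂ = [0↦1 1↦1 2↦0]
Equal? YES — commutes

Answer: COMMUTES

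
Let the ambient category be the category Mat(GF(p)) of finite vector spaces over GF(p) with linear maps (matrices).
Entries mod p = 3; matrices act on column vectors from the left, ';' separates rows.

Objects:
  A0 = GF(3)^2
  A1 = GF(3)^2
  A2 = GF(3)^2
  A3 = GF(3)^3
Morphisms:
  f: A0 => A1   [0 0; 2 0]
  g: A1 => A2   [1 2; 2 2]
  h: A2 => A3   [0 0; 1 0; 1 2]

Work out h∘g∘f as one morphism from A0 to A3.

  e0=⟨1,0⟩ f=>⟨0,2⟩ g=>⟨1,1⟩ h=>⟨0,1,0⟩
  e1=⟨0,1⟩ f=>⟨0,0⟩ g=>⟨0,0⟩ h=>⟨0,0,0⟩
result: [0 0; 1 0; 0 0]

Answer: [0 0; 1 0; 0 0]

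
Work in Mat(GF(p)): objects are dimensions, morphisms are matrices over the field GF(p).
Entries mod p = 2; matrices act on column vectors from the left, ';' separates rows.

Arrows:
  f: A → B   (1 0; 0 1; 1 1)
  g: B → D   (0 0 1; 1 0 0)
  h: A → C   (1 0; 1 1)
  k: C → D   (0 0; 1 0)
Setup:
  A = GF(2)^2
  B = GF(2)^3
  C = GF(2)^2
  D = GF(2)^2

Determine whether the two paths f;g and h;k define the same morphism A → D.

Answer: DOES NOT COMMUTE

Derivation:
Along f;g (path 1):
  e0=⟨1,0⟩ f→⟨1,0,1⟩ g→⟨1,1⟩
  e1=⟨0,1⟩ f→⟨0,1,1⟩ g→⟨1,0⟩
  composite₁ = (1 1; 1 0)
Along h;k (path 2):
  e0=⟨1,0⟩ h→⟨1,1⟩ k→⟨0,1⟩
  e1=⟨0,1⟩ h→⟨0,1⟩ k→⟨0,0⟩
  composite₂ = (0 0; 1 0)
Equal? distinct morphisms ✗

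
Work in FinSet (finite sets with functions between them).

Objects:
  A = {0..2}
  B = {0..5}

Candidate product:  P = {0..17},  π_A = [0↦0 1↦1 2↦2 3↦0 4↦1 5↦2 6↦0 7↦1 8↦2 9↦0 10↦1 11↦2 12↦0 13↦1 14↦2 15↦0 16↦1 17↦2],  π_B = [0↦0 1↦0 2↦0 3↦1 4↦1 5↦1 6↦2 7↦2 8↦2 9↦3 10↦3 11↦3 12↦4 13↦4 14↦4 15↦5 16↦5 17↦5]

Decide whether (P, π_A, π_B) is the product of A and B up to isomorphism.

|A|·|B| = 3·6 = 18;  |P| = 18
Check the pairing map k ↦ (π_A(k), π_B(k)):
  0 ↦ (0,0)
  1 ↦ (1,0)
  2 ↦ (2,0)
  3 ↦ (0,1)
  4 ↦ (1,1)
  5 ↦ (2,1)
  6 ↦ (0,2)
  7 ↦ (1,2)
  8 ↦ (2,2)
  9 ↦ (0,3)
  10 ↦ (1,3)
  11 ↦ (2,3)
  12 ↦ (0,4)
  13 ↦ (1,4)
  14 ↦ (2,4)
  15 ↦ (0,5)
  16 ↦ (1,5)
  17 ↦ (2,5)
distinct pairs in image: 18 / 18 needed
  → bijection onto A×B; projections well-typed.

Answer: VALID PRODUCT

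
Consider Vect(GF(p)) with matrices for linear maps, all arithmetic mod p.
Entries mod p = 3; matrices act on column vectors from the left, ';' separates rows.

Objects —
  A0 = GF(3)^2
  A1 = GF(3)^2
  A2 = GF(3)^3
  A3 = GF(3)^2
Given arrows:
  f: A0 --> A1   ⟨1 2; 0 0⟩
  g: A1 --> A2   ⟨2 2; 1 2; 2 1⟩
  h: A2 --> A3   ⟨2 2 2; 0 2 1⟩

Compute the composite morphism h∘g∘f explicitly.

  e0=⟨1,0⟩ f-->⟨1,0⟩ g-->⟨2,1,2⟩ h-->⟨1,1⟩
  e1=⟨0,1⟩ f-->⟨2,0⟩ g-->⟨1,2,1⟩ h-->⟨2,2⟩
result: ⟨1 2; 1 2⟩

Answer: ⟨1 2; 1 2⟩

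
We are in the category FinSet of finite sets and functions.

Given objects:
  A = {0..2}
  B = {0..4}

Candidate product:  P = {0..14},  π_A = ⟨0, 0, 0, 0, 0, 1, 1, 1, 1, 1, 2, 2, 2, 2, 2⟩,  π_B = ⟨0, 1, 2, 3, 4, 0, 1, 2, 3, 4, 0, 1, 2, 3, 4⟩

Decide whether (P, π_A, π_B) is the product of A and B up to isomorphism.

|A|·|B| = 3·5 = 15;  |P| = 15
Check the pairing map k ↦ (π_A(k), π_B(k)):
  0 ↦ (0,0)
  1 ↦ (0,1)
  2 ↦ (0,2)
  3 ↦ (0,3)
  4 ↦ (0,4)
  5 ↦ (1,0)
  6 ↦ (1,1)
  7 ↦ (1,2)
  8 ↦ (1,3)
  9 ↦ (1,4)
  10 ↦ (2,0)
  11 ↦ (2,1)
  12 ↦ (2,2)
  13 ↦ (2,3)
  14 ↦ (2,4)
distinct pairs in image: 15 / 15 needed
  → bijection onto A×B; projections well-typed.

Answer: VALID PRODUCT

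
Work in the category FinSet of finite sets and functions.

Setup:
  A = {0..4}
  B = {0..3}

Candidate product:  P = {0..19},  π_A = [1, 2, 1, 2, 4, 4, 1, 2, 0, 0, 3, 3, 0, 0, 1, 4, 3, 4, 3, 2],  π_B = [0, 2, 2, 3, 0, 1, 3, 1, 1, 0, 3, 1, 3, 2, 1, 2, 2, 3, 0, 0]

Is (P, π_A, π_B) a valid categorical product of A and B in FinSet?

Answer: VALID PRODUCT

Work:
|A|·|B| = 5·4 = 20;  |P| = 20
Check the pairing map k ↦ (π_A(k), π_B(k)):
  0 -> (1,0)
  1 -> (2,2)
  2 -> (1,2)
  3 -> (2,3)
  4 -> (4,0)
  5 -> (4,1)
  6 -> (1,3)
  7 -> (2,1)
  8 -> (0,1)
  9 -> (0,0)
  10 -> (3,3)
  11 -> (3,1)
  12 -> (0,3)
  13 -> (0,2)
  14 -> (1,1)
  15 -> (4,2)
  16 -> (3,2)
  17 -> (4,3)
  18 -> (3,0)
  19 -> (2,0)
distinct pairs in image: 20 / 20 needed
  → bijection onto A×B; projections well-typed.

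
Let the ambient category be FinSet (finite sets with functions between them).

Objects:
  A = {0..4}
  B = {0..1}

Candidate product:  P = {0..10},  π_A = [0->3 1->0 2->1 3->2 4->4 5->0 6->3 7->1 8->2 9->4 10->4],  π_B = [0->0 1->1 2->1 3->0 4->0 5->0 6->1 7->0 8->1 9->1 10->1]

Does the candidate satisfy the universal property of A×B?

|A|·|B| = 5·2 = 10;  |P| = 11
  → cardinalities differ; no bijection possible.

Answer: NOT A VALID PRODUCT — |P|=11 ≠ |A|·|B|=10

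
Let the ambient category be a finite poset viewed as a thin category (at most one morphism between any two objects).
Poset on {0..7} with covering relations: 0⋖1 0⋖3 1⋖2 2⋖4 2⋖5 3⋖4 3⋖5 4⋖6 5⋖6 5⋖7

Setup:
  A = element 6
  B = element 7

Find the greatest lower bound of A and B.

Answer: A∧B = 5

Trace:
Lower bounds of A=6 and B=7: {0,1,2,3,5}
  0 ⊑ 5
  1 ⊑ 5
  2 ⊑ 5
  3 ⊑ 5
  5 ⊑ 5
glb = 5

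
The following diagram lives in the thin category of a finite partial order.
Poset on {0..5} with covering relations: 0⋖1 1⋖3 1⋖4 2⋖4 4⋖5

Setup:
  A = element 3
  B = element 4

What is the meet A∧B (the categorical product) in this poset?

Lower bounds of A=3 and B=4: {0,1}
  0 ≤ 1
  1 ≤ 1
glb = 1

Answer: A∧B = 1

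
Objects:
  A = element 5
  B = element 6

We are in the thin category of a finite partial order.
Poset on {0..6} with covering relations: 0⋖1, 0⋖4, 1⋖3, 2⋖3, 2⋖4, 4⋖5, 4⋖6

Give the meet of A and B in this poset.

Answer: A∧B = 4

Work:
{x : x⊑A ∧ x⊑B} = {0,2,4}  (A=5, B=6)
  0 ⊑ 4
  2 ⊑ 4
  4 ⊑ 4
glb = 4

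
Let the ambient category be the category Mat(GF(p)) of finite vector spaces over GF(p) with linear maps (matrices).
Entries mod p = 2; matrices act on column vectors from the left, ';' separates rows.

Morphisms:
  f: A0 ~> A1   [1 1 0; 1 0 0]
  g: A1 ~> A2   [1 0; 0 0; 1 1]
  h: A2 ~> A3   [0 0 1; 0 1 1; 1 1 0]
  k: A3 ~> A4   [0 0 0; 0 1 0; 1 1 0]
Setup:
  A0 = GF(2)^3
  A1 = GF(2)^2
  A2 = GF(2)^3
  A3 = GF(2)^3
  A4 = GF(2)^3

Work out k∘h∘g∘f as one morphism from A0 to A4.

Answer: [0 0 0; 0 1 0; 0 0 0]

Derivation:
  e0=[1,0,0] f~>[1,1] g~>[1,0,0] h~>[0,0,1] k~>[0,0,0]
  e1=[0,1,0] f~>[1,0] g~>[1,0,1] h~>[1,1,1] k~>[0,1,0]
  e2=[0,0,1] f~>[0,0] g~>[0,0,0] h~>[0,0,0] k~>[0,0,0]
result: [0 0 0; 0 1 0; 0 0 0]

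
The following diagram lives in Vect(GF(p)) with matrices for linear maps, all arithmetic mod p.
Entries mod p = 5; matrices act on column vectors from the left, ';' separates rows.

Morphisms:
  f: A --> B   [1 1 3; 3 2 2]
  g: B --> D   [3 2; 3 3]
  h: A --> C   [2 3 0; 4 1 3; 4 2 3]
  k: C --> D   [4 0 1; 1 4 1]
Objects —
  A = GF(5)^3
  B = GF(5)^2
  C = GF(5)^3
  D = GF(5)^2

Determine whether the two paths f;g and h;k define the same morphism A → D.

Answer: DOES NOT COMMUTE

Derivation:
Path 1 = f;g:
  e0=⟨1,0,0⟩ f-->⟨1,3⟩ g-->⟨4,2⟩
  e1=⟨0,1,0⟩ f-->⟨1,2⟩ g-->⟨2,4⟩
  e2=⟨0,0,1⟩ f-->⟨3,2⟩ g-->⟨3,0⟩
  ⟦path⟧₁ = [4 2 3; 2 4 0]
Path 2 = h;k:
  e0=⟨1,0,0⟩ h-->⟨2,4,4⟩ k-->⟨2,2⟩
  e1=⟨0,1,0⟩ h-->⟨3,1,2⟩ k-->⟨4,4⟩
  e2=⟨0,0,1⟩ h-->⟨0,3,3⟩ k-->⟨3,0⟩
  ⟦path⟧₂ = [2 4 3; 2 4 0]
Equal? NO — does not commute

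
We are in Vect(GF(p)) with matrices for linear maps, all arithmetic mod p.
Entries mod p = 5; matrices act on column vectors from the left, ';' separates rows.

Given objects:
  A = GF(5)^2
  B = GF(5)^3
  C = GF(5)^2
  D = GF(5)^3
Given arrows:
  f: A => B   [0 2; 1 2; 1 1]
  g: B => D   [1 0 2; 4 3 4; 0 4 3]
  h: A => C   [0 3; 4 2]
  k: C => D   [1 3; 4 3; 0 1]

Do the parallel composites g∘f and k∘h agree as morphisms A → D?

1) trace f;g:
  e0=[1,0] f=>[0,1,1] g=>[2,2,2]
  e1=[0,1] f=>[2,2,1] g=>[4,3,1]
  ⟦path⟧₁ = [2 4; 2 3; 2 1]
2) trace h;k:
  e0=[1,0] h=>[0,4] k=>[2,2,4]
  e1=[0,1] h=>[3,2] k=>[4,3,2]
  ⟦path⟧₂ = [2 4; 2 3; 4 2]
Equal? distinct morphisms ✗

Answer: DOES NOT COMMUTE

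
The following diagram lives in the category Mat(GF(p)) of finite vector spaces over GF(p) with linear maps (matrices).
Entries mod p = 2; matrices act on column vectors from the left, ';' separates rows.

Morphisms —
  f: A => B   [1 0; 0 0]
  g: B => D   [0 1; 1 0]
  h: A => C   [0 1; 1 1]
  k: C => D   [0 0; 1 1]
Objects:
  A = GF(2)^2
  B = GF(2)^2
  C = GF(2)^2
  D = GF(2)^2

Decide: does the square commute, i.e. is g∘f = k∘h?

Path 1 = f;g:
  e0=⟨1,0⟩ f=>⟨1,0⟩ g=>⟨0,1⟩
  e1=⟨0,1⟩ f=>⟨0,0⟩ g=>⟨0,0⟩
  composite₁ = [0 0; 1 0]
Path 2 = h;k:
  e0=⟨1,0⟩ h=>⟨0,1⟩ k=>⟨0,1⟩
  e1=⟨0,1⟩ h=>⟨1,1⟩ k=>⟨0,0⟩
  composite₂ = [0 0; 1 0]
Equal? equal; square commutes

Answer: COMMUTES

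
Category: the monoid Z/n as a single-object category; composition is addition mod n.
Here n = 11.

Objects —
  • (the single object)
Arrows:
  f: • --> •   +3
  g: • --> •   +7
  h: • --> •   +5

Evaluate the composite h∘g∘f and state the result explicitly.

  0 +3≡3 +7≡10 +5≡4  (mod 11)
composite: +4

Answer: +4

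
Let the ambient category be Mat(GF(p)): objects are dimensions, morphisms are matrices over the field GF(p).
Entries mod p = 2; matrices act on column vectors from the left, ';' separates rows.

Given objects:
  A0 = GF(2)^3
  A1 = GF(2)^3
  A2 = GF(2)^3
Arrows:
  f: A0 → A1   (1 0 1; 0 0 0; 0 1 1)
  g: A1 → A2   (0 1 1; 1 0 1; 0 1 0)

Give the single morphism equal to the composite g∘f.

Answer: (0 1 1; 1 1 0; 0 0 0)

Work:
  e0=⟨1,0,0⟩ f→⟨1,0,0⟩ g→⟨0,1,0⟩
  e1=⟨0,1,0⟩ f→⟨0,0,1⟩ g→⟨1,1,0⟩
  e2=⟨0,0,1⟩ f→⟨1,0,1⟩ g→⟨1,0,0⟩
⟦path⟧: (0 1 1; 1 1 0; 0 0 0)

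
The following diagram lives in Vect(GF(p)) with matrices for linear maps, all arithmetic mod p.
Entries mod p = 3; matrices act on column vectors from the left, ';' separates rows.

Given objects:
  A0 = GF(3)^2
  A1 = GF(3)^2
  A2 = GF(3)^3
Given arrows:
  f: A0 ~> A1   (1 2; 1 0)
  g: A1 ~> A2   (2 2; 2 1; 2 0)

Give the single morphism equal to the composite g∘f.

  e0=(1,0) f~>(1,1) g~>(1,0,2)
  e1=(0,1) f~>(2,0) g~>(1,1,1)
result: (1 1; 0 1; 2 1)

Answer: (1 1; 0 1; 2 1)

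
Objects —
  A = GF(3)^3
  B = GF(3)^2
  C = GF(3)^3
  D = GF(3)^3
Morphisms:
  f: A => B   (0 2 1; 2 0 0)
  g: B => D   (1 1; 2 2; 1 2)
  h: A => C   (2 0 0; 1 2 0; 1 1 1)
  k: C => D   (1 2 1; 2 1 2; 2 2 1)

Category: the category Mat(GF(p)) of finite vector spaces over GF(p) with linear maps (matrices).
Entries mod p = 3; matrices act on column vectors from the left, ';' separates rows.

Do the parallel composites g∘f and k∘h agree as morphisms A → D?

Path 1 = f;g:
  e0=(1,0,0) f=>(0,2) g=>(2,1,1)
  e1=(0,1,0) f=>(2,0) g=>(2,1,2)
  e2=(0,0,1) f=>(1,0) g=>(1,2,1)
  composite₁ = (2 2 1; 1 1 2; 1 2 1)
Path 2 = h;k:
  e0=(1,0,0) h=>(2,1,1) k=>(2,1,1)
  e1=(0,1,0) h=>(0,2,1) k=>(2,1,2)
  e2=(0,0,1) h=>(0,0,1) k=>(1,2,1)
  composite₂ = (2 2 1; 1 1 2; 1 2 1)
Equal? equal; square commutes

Answer: COMMUTES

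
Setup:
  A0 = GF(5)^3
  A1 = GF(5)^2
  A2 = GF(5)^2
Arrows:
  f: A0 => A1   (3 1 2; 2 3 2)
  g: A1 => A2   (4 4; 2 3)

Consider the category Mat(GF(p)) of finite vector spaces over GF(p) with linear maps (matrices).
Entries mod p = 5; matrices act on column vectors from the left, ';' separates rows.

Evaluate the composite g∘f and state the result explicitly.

Answer: (0 1 1; 2 1 0)

Trace:
  e0=⟨1,0,0⟩ f=>⟨3,2⟩ g=>⟨0,2⟩
  e1=⟨0,1,0⟩ f=>⟨1,3⟩ g=>⟨1,1⟩
  e2=⟨0,0,1⟩ f=>⟨2,2⟩ g=>⟨1,0⟩
result: (0 1 1; 2 1 0)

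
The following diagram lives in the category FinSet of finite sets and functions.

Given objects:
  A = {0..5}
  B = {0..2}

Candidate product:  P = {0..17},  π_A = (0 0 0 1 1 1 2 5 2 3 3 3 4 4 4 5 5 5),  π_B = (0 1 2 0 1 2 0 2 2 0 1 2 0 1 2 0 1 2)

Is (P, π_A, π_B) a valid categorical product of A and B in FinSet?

Answer: NOT A VALID PRODUCT — duplicate pair at indices 17,7

Trace:
|A|·|B| = 6·3 = 18;  |P| = 18
Check the pairing map k ↦ (π_A(k), π_B(k)):
  0 ↦ (0,0)
  1 ↦ (0,1)
  2 ↦ (0,2)
  3 ↦ (1,0)
  4 ↦ (1,1)
  5 ↦ (1,2)
  6 ↦ (2,0)
  7 ↦ (5,2)
  8 ↦ (2,2)
  9 ↦ (3,0)
  10 ↦ (3,1)
  11 ↦ (3,2)
  12 ↦ (4,0)
  13 ↦ (4,1)
  14 ↦ (4,2)
  15 ↦ (5,0)
  16 ↦ (5,1)
  17 ↦ (5,2)  ✗ repeats pair of k=7
distinct pairs in image: 17 / 18 needed
  → (5,2) hit at k=7 and k=17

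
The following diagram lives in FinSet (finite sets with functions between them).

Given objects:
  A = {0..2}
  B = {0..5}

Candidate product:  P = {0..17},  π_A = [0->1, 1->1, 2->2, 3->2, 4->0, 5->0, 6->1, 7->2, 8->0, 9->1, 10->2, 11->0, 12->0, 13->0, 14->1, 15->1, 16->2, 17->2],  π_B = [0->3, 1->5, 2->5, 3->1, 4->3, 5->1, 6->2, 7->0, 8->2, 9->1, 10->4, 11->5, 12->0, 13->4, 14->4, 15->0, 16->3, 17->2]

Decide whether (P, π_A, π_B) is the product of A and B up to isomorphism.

Answer: VALID PRODUCT

Trace:
|A|·|B| = 3·6 = 18;  |P| = 18
Check the pairing map k ↦ (π_A(k), π_B(k)):
  0 -> (1,3)
  1 -> (1,5)
  2 -> (2,5)
  3 -> (2,1)
  4 -> (0,3)
  5 -> (0,1)
  6 -> (1,2)
  7 -> (2,0)
  8 -> (0,2)
  9 -> (1,1)
  10 -> (2,4)
  11 -> (0,5)
  12 -> (0,0)
  13 -> (0,4)
  14 -> (1,4)
  15 -> (1,0)
  16 -> (2,3)
  17 -> (2,2)
distinct pairs in image: 18 / 18 needed
  → bijection onto A×B; projections well-typed.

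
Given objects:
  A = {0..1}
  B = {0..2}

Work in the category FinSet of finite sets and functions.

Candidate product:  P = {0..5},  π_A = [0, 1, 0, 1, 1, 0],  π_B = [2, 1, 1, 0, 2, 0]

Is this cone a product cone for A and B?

|A|·|B| = 2·3 = 6;  |P| = 6
Check the pairing map k ↦ (π_A(k), π_B(k)):
  0 -> (0,2)
  1 -> (1,1)
  2 -> (0,1)
  3 -> (1,0)
  4 -> (1,2)
  5 -> (0,0)
distinct pairs in image: 6 / 6 needed
  → bijection onto A×B; projections well-typed.

Answer: VALID PRODUCT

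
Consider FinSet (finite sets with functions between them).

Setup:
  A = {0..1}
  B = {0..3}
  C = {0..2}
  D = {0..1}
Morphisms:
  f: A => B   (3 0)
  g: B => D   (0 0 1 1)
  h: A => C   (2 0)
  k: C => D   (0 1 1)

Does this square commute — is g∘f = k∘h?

Along f;g (path 1):
  0 f=>3 g=>1
  1 f=>0 g=>0
  result₁ = (1 0)
Along h;k (path 2):
  0 h=>2 k=>1
  1 h=>0 k=>0
  result₂ = (1 0)
Equal? YES — commutes

Answer: COMMUTES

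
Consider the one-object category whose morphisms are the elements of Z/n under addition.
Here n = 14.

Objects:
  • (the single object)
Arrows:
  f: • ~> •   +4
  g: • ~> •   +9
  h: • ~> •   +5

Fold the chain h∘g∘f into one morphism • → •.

  0 +4≡4 +9≡13 +5≡4  (mod 14)
result: +4

Answer: +4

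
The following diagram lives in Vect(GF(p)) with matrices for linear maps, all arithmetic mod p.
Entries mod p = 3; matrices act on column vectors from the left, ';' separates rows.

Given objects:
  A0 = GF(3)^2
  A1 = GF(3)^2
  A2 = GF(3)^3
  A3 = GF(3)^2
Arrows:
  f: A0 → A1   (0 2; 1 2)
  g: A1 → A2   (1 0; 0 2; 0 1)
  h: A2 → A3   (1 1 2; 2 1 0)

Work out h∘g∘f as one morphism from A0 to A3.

  e0=[1,0] f→[0,1] g→[0,2,1] h→[1,2]
  e1=[0,1] f→[2,2] g→[2,1,2] h→[1,2]
⟦path⟧: (1 1; 2 2)

Answer: (1 1; 2 2)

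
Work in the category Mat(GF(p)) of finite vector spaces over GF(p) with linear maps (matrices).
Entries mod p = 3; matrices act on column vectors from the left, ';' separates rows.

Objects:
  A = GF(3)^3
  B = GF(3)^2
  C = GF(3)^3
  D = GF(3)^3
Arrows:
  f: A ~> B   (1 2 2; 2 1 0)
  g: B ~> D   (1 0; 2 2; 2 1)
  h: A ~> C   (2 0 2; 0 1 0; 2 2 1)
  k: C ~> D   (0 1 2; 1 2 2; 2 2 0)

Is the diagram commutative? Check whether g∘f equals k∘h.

Answer: COMMUTES

Derivation:
Along f;g (path 1):
  e0=⟨1,0,0⟩ f~>⟨1,2⟩ g~>⟨1,0,1⟩
  e1=⟨0,1,0⟩ f~>⟨2,1⟩ g~>⟨2,0,2⟩
  e2=⟨0,0,1⟩ f~>⟨2,0⟩ g~>⟨2,1,1⟩
  ⟦path⟧₁ = (1 2 2; 0 0 1; 1 2 1)
Along h;k (path 2):
  e0=⟨1,0,0⟩ h~>⟨2,0,2⟩ k~>⟨1,0,1⟩
  e1=⟨0,1,0⟩ h~>⟨0,1,2⟩ k~>⟨2,0,2⟩
  e2=⟨0,0,1⟩ h~>⟨2,0,1⟩ k~>⟨2,1,1⟩
  ⟦path⟧₂ = (1 2 2; 0 0 1; 1 2 1)
Equal? same morphism ✓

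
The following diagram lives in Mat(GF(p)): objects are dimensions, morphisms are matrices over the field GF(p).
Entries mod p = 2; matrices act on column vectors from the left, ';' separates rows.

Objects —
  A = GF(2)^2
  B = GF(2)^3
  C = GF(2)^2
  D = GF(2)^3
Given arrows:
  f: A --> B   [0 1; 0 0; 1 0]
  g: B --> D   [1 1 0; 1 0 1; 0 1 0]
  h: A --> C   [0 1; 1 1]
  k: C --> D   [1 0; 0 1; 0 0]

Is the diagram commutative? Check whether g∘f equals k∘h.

1) trace f;g:
  e0=(1,0) f-->(0,0,1) g-->(0,1,0)
  e1=(0,1) f-->(1,0,0) g-->(1,1,0)
  composite₁ = [0 1; 1 1; 0 0]
2) trace h;k:
  e0=(1,0) h-->(0,1) k-->(0,1,0)
  e1=(0,1) h-->(1,1) k-->(1,1,0)
  composite₂ = [0 1; 1 1; 0 0]
Equal? YES — commutes

Answer: COMMUTES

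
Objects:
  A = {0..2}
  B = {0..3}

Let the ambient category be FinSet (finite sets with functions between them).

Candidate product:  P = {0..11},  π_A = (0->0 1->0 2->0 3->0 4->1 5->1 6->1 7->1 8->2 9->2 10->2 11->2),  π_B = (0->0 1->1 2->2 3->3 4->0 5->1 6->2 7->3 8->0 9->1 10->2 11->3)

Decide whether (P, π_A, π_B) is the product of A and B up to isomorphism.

Answer: VALID PRODUCT

Trace:
|A|·|B| = 3·4 = 12;  |P| = 12
Check the pairing map k ↦ (π_A(k), π_B(k)):
  0 -> (0,0)
  1 -> (0,1)
  2 -> (0,2)
  3 -> (0,3)
  4 -> (1,0)
  5 -> (1,1)
  6 -> (1,2)
  7 -> (1,3)
  8 -> (2,0)
  9 -> (2,1)
  10 -> (2,2)
  11 -> (2,3)
distinct pairs in image: 12 / 12 needed
  → bijection onto A×B; projections well-typed.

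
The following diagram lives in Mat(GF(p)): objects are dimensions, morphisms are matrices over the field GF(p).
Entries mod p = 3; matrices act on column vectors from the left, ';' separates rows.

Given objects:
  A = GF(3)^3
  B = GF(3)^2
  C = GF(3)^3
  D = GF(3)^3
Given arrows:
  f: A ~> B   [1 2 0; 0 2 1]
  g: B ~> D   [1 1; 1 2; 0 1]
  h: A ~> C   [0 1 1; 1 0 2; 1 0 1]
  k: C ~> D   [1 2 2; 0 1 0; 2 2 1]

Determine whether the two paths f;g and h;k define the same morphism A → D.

Answer: COMMUTES

Derivation:
Path 1 = f;g:
  e0=[1,0,0] f~>[1,0] g~>[1,1,0]
  e1=[0,1,0] f~>[2,2] g~>[1,0,2]
  e2=[0,0,1] f~>[0,1] g~>[1,2,1]
  result₁ = [1 1 1; 1 0 2; 0 2 1]
Path 2 = h;k:
  e0=[1,0,0] h~>[0,1,1] k~>[1,1,0]
  e1=[0,1,0] h~>[1,0,0] k~>[1,0,2]
  e2=[0,0,1] h~>[1,2,1] k~>[1,2,1]
  result₂ = [1 1 1; 1 0 2; 0 2 1]
Equal? same morphism ✓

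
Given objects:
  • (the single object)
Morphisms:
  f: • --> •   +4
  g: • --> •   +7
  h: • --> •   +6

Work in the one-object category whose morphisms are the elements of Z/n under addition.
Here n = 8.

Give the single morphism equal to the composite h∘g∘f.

  0 +4≡4 +7≡3 +6≡1  (mod 8)
composite: +1

Answer: +1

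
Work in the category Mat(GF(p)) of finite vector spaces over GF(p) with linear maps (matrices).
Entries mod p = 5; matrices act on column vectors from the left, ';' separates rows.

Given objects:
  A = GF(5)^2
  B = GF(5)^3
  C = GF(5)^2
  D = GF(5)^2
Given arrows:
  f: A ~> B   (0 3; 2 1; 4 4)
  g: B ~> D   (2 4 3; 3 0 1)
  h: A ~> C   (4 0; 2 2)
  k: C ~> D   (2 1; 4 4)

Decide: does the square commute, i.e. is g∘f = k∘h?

Along f;g (path 1):
  e0=(1,0) f~>(0,2,4) g~>(0,4)
  e1=(0,1) f~>(3,1,4) g~>(2,3)
  ⟦path⟧₁ = (0 2; 4 3)
Along h;k (path 2):
  e0=(1,0) h~>(4,2) k~>(0,4)
  e1=(0,1) h~>(0,2) k~>(2,3)
  ⟦path⟧₂ = (0 2; 4 3)
Equal? equal; square commutes

Answer: COMMUTES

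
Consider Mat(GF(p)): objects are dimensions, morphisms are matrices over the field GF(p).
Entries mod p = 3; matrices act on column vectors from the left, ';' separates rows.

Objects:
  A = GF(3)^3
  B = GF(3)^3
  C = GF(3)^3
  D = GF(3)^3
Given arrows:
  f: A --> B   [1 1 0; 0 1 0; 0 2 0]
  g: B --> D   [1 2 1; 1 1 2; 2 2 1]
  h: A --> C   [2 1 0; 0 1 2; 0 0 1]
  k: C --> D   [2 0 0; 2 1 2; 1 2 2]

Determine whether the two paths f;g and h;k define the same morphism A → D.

1) trace f;g:
  e0=(1,0,0) f-->(1,0,0) g-->(1,1,2)
  e1=(0,1,0) f-->(1,1,2) g-->(2,0,0)
  e2=(0,0,1) f-->(0,0,0) g-->(0,0,0)
  result₁ = [1 2 0; 1 0 0; 2 0 0]
2) trace h;k:
  e0=(1,0,0) h-->(2,0,0) k-->(1,1,2)
  e1=(0,1,0) h-->(1,1,0) k-->(2,0,0)
  e2=(0,0,1) h-->(0,2,1) k-->(0,1,0)
  result₂ = [1 2 0; 1 0 1; 2 0 0]
Equal? differ; not commutative

Answer: DOES NOT COMMUTE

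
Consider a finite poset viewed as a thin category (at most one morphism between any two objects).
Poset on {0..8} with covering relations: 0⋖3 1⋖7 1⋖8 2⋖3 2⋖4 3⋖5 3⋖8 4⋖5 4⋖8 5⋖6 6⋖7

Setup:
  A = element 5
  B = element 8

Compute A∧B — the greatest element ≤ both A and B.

Answer: NO MEET EXISTS

Trace:
Common predecessors of 5,8: {0,2,3,4}
  maximal lower bounds 3 and 4 are incomparable: neither 3⊑4 nor 4⊑3
→ no greatest lower bound exists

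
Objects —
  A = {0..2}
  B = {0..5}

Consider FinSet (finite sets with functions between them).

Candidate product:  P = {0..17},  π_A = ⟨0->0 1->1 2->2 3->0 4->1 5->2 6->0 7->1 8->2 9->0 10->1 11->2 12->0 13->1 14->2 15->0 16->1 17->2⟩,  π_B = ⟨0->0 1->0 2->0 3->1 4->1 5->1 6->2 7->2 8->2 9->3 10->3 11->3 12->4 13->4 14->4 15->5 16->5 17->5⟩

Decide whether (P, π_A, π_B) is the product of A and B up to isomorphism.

Answer: VALID PRODUCT

Trace:
|A|·|B| = 3·6 = 18;  |P| = 18
Check the pairing map k ↦ (π_A(k), π_B(k)):
  0 -> (0,0)
  1 -> (1,0)
  2 -> (2,0)
  3 -> (0,1)
  4 -> (1,1)
  5 -> (2,1)
  6 -> (0,2)
  7 -> (1,2)
  8 -> (2,2)
  9 -> (0,3)
  10 -> (1,3)
  11 -> (2,3)
  12 -> (0,4)
  13 -> (1,4)
  14 -> (2,4)
  15 -> (0,5)
  16 -> (1,5)
  17 -> (2,5)
distinct pairs in image: 18 / 18 needed
  → bijection onto A×B; projections well-typed.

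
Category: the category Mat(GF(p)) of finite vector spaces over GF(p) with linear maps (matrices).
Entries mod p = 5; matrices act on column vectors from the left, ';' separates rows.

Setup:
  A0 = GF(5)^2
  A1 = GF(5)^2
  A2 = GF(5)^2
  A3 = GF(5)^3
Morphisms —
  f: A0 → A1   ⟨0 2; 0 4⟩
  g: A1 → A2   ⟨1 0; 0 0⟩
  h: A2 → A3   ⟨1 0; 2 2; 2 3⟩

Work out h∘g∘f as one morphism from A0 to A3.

Answer: ⟨0 2; 0 4; 0 4⟩

Work:
  e0=(1,0) f→(0,0) g→(0,0) h→(0,0,0)
  e1=(0,1) f→(2,4) g→(2,0) h→(2,4,4)
⟦path⟧: ⟨0 2; 0 4; 0 4⟩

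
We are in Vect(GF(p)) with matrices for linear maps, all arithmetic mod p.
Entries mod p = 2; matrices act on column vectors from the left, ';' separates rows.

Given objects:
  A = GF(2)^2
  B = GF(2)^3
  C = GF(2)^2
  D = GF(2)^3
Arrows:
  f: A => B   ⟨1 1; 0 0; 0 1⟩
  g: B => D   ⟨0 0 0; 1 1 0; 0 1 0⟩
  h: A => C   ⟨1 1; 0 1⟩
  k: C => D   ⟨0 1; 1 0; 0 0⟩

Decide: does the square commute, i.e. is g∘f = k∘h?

1) trace f;g:
  e0=(1,0) f=>(1,0,0) g=>(0,1,0)
  e1=(0,1) f=>(1,0,1) g=>(0,1,0)
  composite₁ = ⟨0 0; 1 1; 0 0⟩
2) trace h;k:
  e0=(1,0) h=>(1,0) k=>(0,1,0)
  e1=(0,1) h=>(1,1) k=>(1,1,0)
  composite₂ = ⟨0 1; 1 1; 0 0⟩
Equal? distinct morphisms ✗

Answer: DOES NOT COMMUTE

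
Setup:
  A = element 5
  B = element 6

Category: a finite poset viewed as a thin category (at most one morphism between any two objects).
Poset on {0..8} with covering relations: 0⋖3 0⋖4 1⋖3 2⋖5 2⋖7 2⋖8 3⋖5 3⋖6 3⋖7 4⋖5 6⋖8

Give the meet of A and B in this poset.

Answer: A∧B = 3

Work:
Common predecessors of 5,6: {0,1,3}
  0 <= 3
  1 <= 3
  3 <= 3
glb = 3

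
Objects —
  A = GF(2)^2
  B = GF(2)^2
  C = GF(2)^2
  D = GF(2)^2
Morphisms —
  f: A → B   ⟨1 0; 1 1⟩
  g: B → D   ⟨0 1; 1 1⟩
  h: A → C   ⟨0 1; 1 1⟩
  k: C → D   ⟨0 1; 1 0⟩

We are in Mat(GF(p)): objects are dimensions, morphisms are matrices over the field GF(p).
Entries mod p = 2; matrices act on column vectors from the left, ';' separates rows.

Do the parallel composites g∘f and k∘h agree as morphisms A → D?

Answer: COMMUTES

Trace:
1) trace f;g:
  e0=(1,0) f→(1,1) g→(1,0)
  e1=(0,1) f→(0,1) g→(1,1)
  result₁ = ⟨1 1; 0 1⟩
2) trace h;k:
  e0=(1,0) h→(0,1) k→(1,0)
  e1=(0,1) h→(1,1) k→(1,1)
  result₂ = ⟨1 1; 0 1⟩
Equal? YES — commutes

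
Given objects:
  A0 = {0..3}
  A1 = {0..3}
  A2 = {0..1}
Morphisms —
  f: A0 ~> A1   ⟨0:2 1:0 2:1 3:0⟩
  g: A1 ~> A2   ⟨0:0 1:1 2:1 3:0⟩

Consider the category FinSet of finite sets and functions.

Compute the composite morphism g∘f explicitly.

  0 f~>2 g~>1
  1 f~>0 g~>0
  2 f~>1 g~>1
  3 f~>0 g~>0
composite: ⟨0:1 1:0 2:1 3:0⟩

Answer: ⟨0:1 1:0 2:1 3:0⟩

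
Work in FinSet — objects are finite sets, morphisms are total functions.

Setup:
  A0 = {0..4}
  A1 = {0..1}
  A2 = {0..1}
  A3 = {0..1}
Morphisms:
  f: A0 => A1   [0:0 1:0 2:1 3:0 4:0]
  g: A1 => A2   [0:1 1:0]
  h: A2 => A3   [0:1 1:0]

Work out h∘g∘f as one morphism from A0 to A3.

  0 f=>0 g=>1 h=>0
  1 f=>0 g=>1 h=>0
  2 f=>1 g=>0 h=>1
  3 f=>0 g=>1 h=>0
  4 f=>0 g=>1 h=>0
result: [0:0 1:0 2:1 3:0 4:0]

Answer: [0:0 1:0 2:1 3:0 4:0]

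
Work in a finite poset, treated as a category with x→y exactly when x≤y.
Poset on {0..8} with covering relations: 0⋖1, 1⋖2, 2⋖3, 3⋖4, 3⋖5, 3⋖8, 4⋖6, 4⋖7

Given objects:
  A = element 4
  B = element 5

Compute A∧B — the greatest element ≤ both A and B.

Common predecessors of 4,5: {0,1,2,3}
  0 ⊑ 3
  1 ⊑ 3
  2 ⊑ 3
  3 ⊑ 3
glb = 3

Answer: A∧B = 3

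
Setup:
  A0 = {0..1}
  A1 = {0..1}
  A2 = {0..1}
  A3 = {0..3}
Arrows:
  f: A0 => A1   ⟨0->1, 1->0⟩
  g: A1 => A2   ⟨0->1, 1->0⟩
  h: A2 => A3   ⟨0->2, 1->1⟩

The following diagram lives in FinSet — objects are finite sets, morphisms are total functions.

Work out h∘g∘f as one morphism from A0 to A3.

Answer: ⟨0->2, 1->1⟩

Work:
  0 f=>1 g=>0 h=>2
  1 f=>0 g=>1 h=>1
result: ⟨0->2, 1->1⟩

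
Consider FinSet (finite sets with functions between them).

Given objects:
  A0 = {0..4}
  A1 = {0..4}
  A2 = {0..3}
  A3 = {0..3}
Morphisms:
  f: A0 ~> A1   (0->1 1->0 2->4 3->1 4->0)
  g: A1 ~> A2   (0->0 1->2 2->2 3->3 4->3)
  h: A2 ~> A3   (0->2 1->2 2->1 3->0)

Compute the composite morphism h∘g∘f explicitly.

  0 f~>1 g~>2 h~>1
  1 f~>0 g~>0 h~>2
  2 f~>4 g~>3 h~>0
  3 f~>1 g~>2 h~>1
  4 f~>0 g~>0 h~>2
result: (0->1 1->2 2->0 3->1 4->2)

Answer: (0->1 1->2 2->0 3->1 4->2)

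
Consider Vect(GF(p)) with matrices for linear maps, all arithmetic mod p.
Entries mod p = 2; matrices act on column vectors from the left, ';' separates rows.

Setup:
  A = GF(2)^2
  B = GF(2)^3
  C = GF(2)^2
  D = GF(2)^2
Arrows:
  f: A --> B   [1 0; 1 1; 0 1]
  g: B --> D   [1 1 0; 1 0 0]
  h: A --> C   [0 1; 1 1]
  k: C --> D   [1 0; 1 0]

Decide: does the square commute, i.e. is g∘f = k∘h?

Answer: DOES NOT COMMUTE

Derivation:
Path 1 = f;g:
  e0=(1,0) f-->(1,1,0) g-->(0,1)
  e1=(0,1) f-->(0,1,1) g-->(1,0)
  ⟦path⟧₁ = [0 1; 1 0]
Path 2 = h;k:
  e0=(1,0) h-->(0,1) k-->(0,0)
  e1=(0,1) h-->(1,1) k-->(1,1)
  ⟦path⟧₂ = [0 1; 0 1]
Equal? distinct morphisms ✗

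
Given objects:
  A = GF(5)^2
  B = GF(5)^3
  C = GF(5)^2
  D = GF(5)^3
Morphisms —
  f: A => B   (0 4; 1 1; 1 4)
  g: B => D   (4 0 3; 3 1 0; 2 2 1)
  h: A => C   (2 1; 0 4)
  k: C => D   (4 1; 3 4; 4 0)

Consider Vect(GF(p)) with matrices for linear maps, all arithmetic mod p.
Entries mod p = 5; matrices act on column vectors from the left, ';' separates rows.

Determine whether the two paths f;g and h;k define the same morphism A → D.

Answer: DOES NOT COMMUTE

Trace:
Along f;g (path 1):
  e0=[1,0] f=>[0,1,1] g=>[3,1,3]
  e1=[0,1] f=>[4,1,4] g=>[3,3,4]
  composite₁ = (3 3; 1 3; 3 4)
Along h;k (path 2):
  e0=[1,0] h=>[2,0] k=>[3,1,3]
  e1=[0,1] h=>[1,4] k=>[3,4,4]
  composite₂ = (3 3; 1 4; 3 4)
Equal? distinct morphisms ✗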